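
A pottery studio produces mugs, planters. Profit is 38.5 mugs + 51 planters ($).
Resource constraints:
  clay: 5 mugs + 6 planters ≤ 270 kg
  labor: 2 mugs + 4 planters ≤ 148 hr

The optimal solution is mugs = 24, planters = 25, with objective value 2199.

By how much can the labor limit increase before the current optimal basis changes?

Binding constraints: clay, labor. The basis is B = [[5,6],[2,4]] with det 8.
Per unit increase in labor, x* moves by d = (-0.75, 0.625).
The basis stays optimal until mugs reaches 0; allowable increase = 32 hr.

32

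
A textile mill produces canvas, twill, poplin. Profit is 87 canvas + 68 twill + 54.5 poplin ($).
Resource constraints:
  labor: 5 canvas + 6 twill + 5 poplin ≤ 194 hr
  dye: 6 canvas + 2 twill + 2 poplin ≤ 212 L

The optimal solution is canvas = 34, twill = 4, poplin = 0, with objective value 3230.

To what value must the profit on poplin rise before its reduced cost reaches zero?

Check each constraint at x*: labor 194/194 (tight); dye 212/212 (tight).
The binding rows give the dual system: 5·y_labor + 6·y_dye = 87 and 6·y_labor + 2·y_dye = 68.
→ y_labor = 9 and y_dye = 7.
poplin enters the basis when its profit ≥ yᵀa₃ = 9·5 + 7·2 = 59.

59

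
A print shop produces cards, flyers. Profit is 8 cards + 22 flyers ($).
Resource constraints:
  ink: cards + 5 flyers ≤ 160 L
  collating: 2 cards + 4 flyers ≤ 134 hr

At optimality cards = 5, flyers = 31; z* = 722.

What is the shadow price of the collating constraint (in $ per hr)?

Check each constraint at x*: ink 160/160 (tight); collating 134/134 (tight).
The binding rows give the dual system: 1·y_ink + 2·y_collating = 8 and 5·y_ink + 4·y_collating = 22.
This yields shadow prices y_ink = 2, y_collating = 3.
Shadow price of collating = 3.

3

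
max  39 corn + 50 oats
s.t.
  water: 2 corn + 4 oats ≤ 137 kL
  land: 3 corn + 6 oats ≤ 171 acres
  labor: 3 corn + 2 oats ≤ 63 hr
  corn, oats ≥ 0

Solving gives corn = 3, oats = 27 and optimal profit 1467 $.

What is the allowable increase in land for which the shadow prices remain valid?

18

Binding constraints: land, labor. The basis is B = [[3,6],[3,2]] with det -12.
Per unit increase in land, x* moves by d = (-0.1667, 0.25).
The basis stays optimal until corn reaches 0; allowable increase = 18 acres.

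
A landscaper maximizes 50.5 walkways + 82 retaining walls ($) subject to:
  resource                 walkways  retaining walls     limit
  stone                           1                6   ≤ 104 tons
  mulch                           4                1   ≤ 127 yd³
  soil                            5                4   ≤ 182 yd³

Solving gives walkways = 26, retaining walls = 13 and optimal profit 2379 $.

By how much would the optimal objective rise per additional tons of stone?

Check each constraint at x*: stone 104/104 (tight); mulch 117/127 (slack 10); soil 182/182 (tight).
Slack constraints have shadow price 0 (complementary slackness).
The binding rows give the dual system: 1·y_stone + 5·y_soil = 50.5 and 6·y_stone + 4·y_soil = 82.
Solving: y_stone = 8, y_soil = 8.5.
Shadow price of stone = 8.

8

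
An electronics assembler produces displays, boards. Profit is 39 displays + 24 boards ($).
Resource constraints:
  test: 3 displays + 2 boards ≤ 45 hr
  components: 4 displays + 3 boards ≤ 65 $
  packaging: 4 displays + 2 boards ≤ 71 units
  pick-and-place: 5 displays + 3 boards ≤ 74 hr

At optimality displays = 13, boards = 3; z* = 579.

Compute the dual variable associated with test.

Check each constraint at x*: test 45/45 (tight); components 61/65 (slack 4); packaging 58/71 (slack 13); pick-and-place 74/74 (tight).
Slack constraints have shadow price 0 (complementary slackness).
From A_Bᵀ y = c: 3·y_test + 5·y_pick-and-place = 39; 2·y_test + 3·y_pick-and-place = 24.
Solving: y_test = 3, y_pick-and-place = 6.
Shadow price of test = 3.

3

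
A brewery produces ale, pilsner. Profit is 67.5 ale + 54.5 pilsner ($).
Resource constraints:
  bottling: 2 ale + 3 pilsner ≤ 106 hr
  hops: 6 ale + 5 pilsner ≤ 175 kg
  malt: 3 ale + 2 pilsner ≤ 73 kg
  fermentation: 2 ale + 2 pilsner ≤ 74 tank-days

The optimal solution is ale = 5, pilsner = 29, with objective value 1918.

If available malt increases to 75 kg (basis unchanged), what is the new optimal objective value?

Binding: hops and malt. Non-binding: bottling (9 unused), fermentation (6 unused).
Since bottling, fermentation are not tight, their duals are 0.
Dual feasibility on the basic columns requires 6·y_hops + 3·y_malt = 67.5, 5·y_hops + 2·y_malt = 54.5.
This yields shadow prices y_hops = 9.5, y_malt = 3.5.
Δz = y_malt·Δb = 3.5 × (2) = 7, so new z* = 1918 + 7 = 1925.

1925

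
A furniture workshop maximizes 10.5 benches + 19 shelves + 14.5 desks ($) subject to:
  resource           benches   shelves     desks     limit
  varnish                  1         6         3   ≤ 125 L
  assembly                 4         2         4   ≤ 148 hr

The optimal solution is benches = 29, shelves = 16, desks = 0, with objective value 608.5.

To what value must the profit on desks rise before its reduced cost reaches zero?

15.5

Check each constraint at x*: varnish 125/125 (tight); assembly 148/148 (tight).
Dual feasibility on the basic columns requires 1·y_varnish + 4·y_assembly = 10.5, 6·y_varnish + 2·y_assembly = 19.
Solving: y_varnish = 2.5, y_assembly = 2.
desks enters the basis when its profit ≥ yᵀa₃ = 2.5·3 + 2·4 = 15.5.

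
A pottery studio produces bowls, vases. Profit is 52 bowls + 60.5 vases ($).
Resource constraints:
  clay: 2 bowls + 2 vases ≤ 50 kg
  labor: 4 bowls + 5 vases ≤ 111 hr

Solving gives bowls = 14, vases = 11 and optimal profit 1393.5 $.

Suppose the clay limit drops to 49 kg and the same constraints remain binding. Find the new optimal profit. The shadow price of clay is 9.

1384.5

Δb = -1, so new z* = 1393.5 + (9)·(-1) = 1393.5 − 9 = 1384.5.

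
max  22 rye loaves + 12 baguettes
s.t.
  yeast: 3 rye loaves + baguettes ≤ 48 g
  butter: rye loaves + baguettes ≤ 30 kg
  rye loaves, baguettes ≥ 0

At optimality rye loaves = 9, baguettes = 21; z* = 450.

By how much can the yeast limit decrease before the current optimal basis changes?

Binding constraints: yeast, butter. The basis is B = [[3,1],[1,1]] with det 2.
Per unit decrease in yeast, x* moves by d = (-0.5, 0.5).
The basis stays optimal until rye loaves reaches 0; allowable decrease = 18 g.

18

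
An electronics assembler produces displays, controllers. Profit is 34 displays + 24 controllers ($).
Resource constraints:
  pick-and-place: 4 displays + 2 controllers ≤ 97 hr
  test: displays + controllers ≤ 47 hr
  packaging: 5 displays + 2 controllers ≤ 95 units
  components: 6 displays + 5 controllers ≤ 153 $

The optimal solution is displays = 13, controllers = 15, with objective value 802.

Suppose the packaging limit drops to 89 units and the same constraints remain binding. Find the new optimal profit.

At the optimum: pick-and-place uses 82 of 97 (slack = 15); test uses 28 of 47 (slack = 19); packaging uses 95 of 95 (binding); components uses 153 of 153 (binding).
Slack constraints have shadow price 0 (complementary slackness).
From A_Bᵀ y = c: 5·y_packaging + 6·y_components = 34; 2·y_packaging + 5·y_components = 24.
This yields shadow prices y_packaging = 2, y_components = 4.
Δz = y_packaging·Δb = 2 × (-6) = -12, so new z* = 802 − 12 = 790.

790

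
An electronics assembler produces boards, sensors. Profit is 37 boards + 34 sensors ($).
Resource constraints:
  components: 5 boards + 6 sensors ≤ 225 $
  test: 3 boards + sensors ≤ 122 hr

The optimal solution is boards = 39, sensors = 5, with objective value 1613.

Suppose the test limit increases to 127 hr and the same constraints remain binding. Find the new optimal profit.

At the optimum: components uses 225 of 225 (binding); test uses 122 of 122 (binding).
Dual feasibility on the basic columns requires 5·y_components + 3·y_test = 37, 6·y_components + 1·y_test = 34.
→ y_components = 5 and y_test = 4.
Δz = y_test·Δb = 4 × (5) = 20, so new z* = 1613 + 20 = 1633.

1633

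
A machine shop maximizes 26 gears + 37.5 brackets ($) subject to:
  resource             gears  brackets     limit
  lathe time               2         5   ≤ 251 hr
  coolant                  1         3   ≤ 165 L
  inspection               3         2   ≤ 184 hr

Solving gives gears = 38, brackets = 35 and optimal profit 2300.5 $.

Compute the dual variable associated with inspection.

At the optimum: lathe time uses 251 of 251 (binding); coolant uses 143 of 165 (slack = 22); inspection uses 184 of 184 (binding).
By complementary slackness, y = 0 for the non-binding constraint.
Dual feasibility on the basic columns requires 2·y_lathe time + 3·y_inspection = 26, 5·y_lathe time + 2·y_inspection = 37.5.
Solving: y_lathe time = 5.5, y_inspection = 5.
Shadow price of inspection = 5.

5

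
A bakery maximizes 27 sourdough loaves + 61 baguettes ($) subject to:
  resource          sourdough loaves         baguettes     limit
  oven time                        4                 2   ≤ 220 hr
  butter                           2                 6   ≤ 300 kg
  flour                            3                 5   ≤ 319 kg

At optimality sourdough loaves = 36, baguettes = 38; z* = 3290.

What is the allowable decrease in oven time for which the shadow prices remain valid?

120

Binding constraints: oven time, butter. The basis is B = [[4,2],[2,6]] with det 20.
Per unit decrease in oven time, x* moves by d = (-0.3, 0.1).
The basis stays optimal until sourdough loaves reaches 0; allowable decrease = 120 hr.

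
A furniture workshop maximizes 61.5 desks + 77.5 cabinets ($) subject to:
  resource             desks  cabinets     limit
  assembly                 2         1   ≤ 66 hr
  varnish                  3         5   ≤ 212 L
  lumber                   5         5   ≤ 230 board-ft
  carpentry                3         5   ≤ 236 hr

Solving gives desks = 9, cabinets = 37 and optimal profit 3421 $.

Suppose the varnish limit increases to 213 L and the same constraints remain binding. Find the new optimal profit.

Binding: varnish and lumber. Non-binding: assembly (11 unused), carpentry (24 unused).
By complementary slackness, y = 0 for the non-binding constraints.
From A_Bᵀ y = c: 3·y_varnish + 5·y_lumber = 61.5; 5·y_varnish + 5·y_lumber = 77.5.
This yields shadow prices y_varnish = 8, y_lumber = 7.5.
Δz = y_varnish·Δb = 8 × (1) = 8, so new z* = 3421 + 8 = 3429.

3429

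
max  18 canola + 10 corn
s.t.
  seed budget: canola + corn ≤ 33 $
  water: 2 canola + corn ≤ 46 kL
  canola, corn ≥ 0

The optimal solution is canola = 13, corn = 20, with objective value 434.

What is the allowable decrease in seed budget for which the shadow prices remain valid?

10

Binding constraints: seed budget, water. The basis is B = [[1,1],[2,1]] with det -1.
Per unit decrease in seed budget, x* moves by d = (1, -2).
The basis stays optimal until corn reaches 0; allowable decrease = 10 $.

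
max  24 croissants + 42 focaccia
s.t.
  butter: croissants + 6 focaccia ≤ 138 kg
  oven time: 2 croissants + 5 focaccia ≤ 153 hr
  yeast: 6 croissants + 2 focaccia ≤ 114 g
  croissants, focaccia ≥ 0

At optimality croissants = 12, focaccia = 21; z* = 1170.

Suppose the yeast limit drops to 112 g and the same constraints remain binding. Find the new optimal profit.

At the optimum: butter uses 138 of 138 (binding); oven time uses 129 of 153 (slack = 24); yeast uses 114 of 114 (binding).
Since oven time is not tight, its dual is 0.
From A_Bᵀ y = c: 1·y_butter + 6·y_yeast = 24; 6·y_butter + 2·y_yeast = 42.
→ y_butter = 6 and y_yeast = 3.
Δz = y_yeast·Δb = 3 × (-2) = -6, so new z* = 1170 − 6 = 1164.

1164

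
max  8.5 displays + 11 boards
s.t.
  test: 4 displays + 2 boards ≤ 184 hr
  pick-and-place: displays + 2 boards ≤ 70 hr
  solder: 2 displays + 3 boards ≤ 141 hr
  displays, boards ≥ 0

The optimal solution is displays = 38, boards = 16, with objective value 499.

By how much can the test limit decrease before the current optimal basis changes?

114

Binding constraints: test, pick-and-place. The basis is B = [[4,2],[1,2]] with det 6.
Per unit decrease in test, x* moves by d = (-0.3333, 0.1667).
The basis stays optimal until displays reaches 0; allowable decrease = 114 hr.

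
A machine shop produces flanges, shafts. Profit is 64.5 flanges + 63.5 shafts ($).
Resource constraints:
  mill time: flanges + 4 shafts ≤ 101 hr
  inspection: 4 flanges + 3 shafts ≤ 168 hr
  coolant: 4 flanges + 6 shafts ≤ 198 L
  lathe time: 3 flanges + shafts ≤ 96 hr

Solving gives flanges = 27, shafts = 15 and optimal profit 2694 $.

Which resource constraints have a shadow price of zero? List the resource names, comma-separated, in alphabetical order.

inspection, mill time

mill time: 87/101 (slack 14)
inspection: 153/168 (slack 15)
coolant: 198/198 (binding)
lathe time: 96/96 (binding)
By complementary slackness, a constraint with positive slack has shadow price 0 → inspection, mill time.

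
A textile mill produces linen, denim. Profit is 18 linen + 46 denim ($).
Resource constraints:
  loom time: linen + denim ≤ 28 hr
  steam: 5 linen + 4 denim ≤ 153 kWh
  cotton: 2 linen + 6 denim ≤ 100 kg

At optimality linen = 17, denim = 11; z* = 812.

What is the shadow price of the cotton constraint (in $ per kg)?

7

Binding: loom time and cotton. Non-binding: steam (24 unused).
By complementary slackness, y = 0 for the non-binding constraint.
From A_Bᵀ y = c: 1·y_loom time + 2·y_cotton = 18; 1·y_loom time + 6·y_cotton = 46.
Solving: y_loom time = 4, y_cotton = 7.
Shadow price of cotton = 7.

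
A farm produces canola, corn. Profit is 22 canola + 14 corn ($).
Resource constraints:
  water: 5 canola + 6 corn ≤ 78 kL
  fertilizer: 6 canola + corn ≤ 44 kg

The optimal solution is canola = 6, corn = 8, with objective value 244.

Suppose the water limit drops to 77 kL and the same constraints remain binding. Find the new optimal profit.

242

At the optimum: water uses 78 of 78 (binding); fertilizer uses 44 of 44 (binding).
From A_Bᵀ y = c: 5·y_water + 6·y_fertilizer = 22; 6·y_water + 1·y_fertilizer = 14.
Solving: y_water = 2, y_fertilizer = 2.
Δz = y_water·Δb = 2 × (-1) = -2, so new z* = 244 − 2 = 242.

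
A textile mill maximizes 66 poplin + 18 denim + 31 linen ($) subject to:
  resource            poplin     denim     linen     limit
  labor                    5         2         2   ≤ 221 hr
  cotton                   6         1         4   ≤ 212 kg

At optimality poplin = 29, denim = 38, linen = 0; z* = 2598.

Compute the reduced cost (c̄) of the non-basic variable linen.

Both labor and cotton are binding at x*.
Dual feasibility on the basic columns requires 5·y_labor + 6·y_cotton = 66, 2·y_labor + 1·y_cotton = 18.
This yields shadow prices y_labor = 6, y_cotton = 6.
Reduced cost of linen: c₃ − yᵀa₃ = 31 − (6·2 + 6·4) = 31 − 36 = -5.

-5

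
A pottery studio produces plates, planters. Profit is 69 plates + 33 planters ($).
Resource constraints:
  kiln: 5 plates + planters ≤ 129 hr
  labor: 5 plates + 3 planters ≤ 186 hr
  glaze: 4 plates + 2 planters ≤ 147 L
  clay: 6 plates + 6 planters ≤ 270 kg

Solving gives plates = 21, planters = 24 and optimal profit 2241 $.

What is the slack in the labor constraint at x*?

labor used = 5·21 + 3·24 = 177; slack = 186 − 177 = 9.

9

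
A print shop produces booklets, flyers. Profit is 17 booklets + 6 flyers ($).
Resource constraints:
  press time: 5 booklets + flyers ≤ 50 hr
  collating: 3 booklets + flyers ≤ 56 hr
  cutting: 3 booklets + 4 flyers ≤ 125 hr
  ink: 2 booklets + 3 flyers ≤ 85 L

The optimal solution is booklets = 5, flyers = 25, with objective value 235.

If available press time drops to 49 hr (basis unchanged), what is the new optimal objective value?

Check each constraint at x*: press time 50/50 (tight); collating 40/56 (slack 16); cutting 115/125 (slack 10); ink 85/85 (tight).
Slack constraints have shadow price 0 (complementary slackness).
From A_Bᵀ y = c: 5·y_press time + 2·y_ink = 17; 1·y_press time + 3·y_ink = 6.
Solving: y_press time = 3, y_ink = 1.
Δz = y_press time·Δb = 3 × (-1) = -3, so new z* = 235 − 3 = 232.

232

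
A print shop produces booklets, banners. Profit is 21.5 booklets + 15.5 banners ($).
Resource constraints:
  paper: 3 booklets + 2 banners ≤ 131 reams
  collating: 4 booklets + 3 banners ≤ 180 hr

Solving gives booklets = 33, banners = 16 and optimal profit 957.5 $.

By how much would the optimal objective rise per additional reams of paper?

Check each constraint at x*: paper 131/131 (tight); collating 180/180 (tight).
The binding rows give the dual system: 3·y_paper + 4·y_collating = 21.5 and 2·y_paper + 3·y_collating = 15.5.
→ y_paper = 2.5 and y_collating = 3.5.
Shadow price of paper = 2.5.

2.5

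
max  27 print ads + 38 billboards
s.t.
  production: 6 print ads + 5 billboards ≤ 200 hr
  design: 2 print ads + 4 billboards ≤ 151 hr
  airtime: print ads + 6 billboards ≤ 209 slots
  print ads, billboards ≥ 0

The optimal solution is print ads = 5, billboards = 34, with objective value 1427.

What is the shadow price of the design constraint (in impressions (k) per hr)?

0

At the optimum: production uses 200 of 200 (binding); design uses 146 of 151 (slack = 5); airtime uses 209 of 209 (binding).
By complementary slackness, y = 0 for the non-binding constraint.
The binding rows give the dual system: 6·y_production + 1·y_airtime = 27 and 5·y_production + 6·y_airtime = 38.
→ y_production = 4 and y_airtime = 3.
Shadow price of design = 0.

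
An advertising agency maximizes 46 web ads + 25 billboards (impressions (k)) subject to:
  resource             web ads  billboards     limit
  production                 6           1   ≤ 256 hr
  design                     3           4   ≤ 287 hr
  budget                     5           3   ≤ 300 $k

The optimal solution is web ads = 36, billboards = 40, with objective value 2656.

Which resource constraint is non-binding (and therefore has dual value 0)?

production: 256/256 (binding)
design: 268/287 (slack 19)
budget: 300/300 (binding)
By complementary slackness, a constraint with positive slack has shadow price 0 → design.

design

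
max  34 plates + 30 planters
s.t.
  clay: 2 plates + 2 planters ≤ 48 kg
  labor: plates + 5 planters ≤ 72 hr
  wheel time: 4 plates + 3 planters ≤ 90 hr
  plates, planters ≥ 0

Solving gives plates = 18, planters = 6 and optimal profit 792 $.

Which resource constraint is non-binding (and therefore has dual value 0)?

labor

clay: 48/48 (binding)
labor: 48/72 (slack 24)
wheel time: 90/90 (binding)
By complementary slackness, a constraint with positive slack has shadow price 0 → labor.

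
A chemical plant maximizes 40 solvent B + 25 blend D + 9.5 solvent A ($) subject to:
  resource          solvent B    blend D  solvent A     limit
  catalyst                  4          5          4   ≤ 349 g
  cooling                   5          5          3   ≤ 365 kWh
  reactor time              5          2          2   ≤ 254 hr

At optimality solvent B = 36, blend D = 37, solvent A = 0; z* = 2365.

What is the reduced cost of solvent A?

At the optimum: catalyst uses 329 of 349 (slack = 20); cooling uses 365 of 365 (binding); reactor time uses 254 of 254 (binding).
Slack constraints have shadow price 0 (complementary slackness).
The binding rows give the dual system: 5·y_cooling + 5·y_reactor time = 40 and 5·y_cooling + 2·y_reactor time = 25.
Solving: y_cooling = 3, y_reactor time = 5.
Reduced cost of solvent A: c₃ − yᵀa₃ = 9.5 − (3·3 + 5·2) = 9.5 − 19 = -9.5.

-9.5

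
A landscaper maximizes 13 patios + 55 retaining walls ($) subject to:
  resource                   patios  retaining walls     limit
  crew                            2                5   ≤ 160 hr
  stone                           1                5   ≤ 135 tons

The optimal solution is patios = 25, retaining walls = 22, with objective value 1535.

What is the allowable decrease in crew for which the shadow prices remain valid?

Binding constraints: crew, stone. The basis is B = [[2,5],[1,5]] with det 5.
Per unit decrease in crew, x* moves by d = (-1, 0.2).
The basis stays optimal until patios reaches 0; allowable decrease = 25 hr.

25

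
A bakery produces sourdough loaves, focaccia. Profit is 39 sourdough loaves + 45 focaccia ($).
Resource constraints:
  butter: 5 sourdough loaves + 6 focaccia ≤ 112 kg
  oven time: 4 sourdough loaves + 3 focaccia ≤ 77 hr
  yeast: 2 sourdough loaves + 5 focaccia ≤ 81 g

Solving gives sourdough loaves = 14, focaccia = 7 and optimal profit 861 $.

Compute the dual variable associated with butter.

Check each constraint at x*: butter 112/112 (tight); oven time 77/77 (tight); yeast 63/81 (slack 18).
By complementary slackness, y = 0 for the non-binding constraint.
Dual feasibility on the basic columns requires 5·y_butter + 4·y_oven time = 39, 6·y_butter + 3·y_oven time = 45.
This yields shadow prices y_butter = 7, y_oven time = 1.
Shadow price of butter = 7.

7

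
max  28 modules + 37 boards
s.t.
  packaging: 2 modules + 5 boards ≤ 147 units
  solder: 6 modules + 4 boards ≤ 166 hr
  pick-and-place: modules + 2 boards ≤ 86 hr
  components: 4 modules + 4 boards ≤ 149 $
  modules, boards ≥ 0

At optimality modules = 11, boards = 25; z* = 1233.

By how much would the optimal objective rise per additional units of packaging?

At the optimum: packaging uses 147 of 147 (binding); solder uses 166 of 166 (binding); pick-and-place uses 61 of 86 (slack = 25); components uses 144 of 149 (slack = 5).
Since pick-and-place, components are not tight, their duals are 0.
Dual feasibility on the basic columns requires 2·y_packaging + 6·y_solder = 28, 5·y_packaging + 4·y_solder = 37.
Solving: y_packaging = 5, y_solder = 3.
Shadow price of packaging = 5.

5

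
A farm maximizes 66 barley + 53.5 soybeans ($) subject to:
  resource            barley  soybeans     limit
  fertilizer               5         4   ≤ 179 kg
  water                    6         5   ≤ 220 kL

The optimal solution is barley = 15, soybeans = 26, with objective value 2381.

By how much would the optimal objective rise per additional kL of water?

3.5

At the optimum: fertilizer uses 179 of 179 (binding); water uses 220 of 220 (binding).
The binding rows give the dual system: 5·y_fertilizer + 6·y_water = 66 and 4·y_fertilizer + 5·y_water = 53.5.
Solving: y_fertilizer = 9, y_water = 3.5.
Shadow price of water = 3.5.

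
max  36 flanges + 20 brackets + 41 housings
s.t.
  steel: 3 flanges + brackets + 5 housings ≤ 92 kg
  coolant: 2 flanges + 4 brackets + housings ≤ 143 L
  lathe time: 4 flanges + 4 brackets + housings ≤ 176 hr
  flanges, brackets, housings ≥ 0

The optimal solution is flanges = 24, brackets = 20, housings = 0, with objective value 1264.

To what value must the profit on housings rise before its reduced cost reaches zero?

Check each constraint at x*: steel 92/92 (tight); coolant 128/143 (slack 15); lathe time 176/176 (tight).
By complementary slackness, y = 0 for the non-binding constraint.
The binding rows give the dual system: 3·y_steel + 4·y_lathe time = 36 and 1·y_steel + 4·y_lathe time = 20.
This yields shadow prices y_steel = 8, y_lathe time = 3.
housings enters the basis when its profit ≥ yᵀa₃ = 8·5 + 3·1 = 43.

43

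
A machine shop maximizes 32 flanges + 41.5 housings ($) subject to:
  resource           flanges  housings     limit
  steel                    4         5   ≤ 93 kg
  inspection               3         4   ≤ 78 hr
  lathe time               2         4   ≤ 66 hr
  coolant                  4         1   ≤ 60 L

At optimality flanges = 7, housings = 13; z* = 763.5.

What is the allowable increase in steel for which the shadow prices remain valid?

7.5

Binding constraints: steel, lathe time. The basis is B = [[4,5],[2,4]] with det 6.
Per unit increase in steel, x* moves by d = (0.6667, -0.3333).
The basis stays optimal until inspection becomes binding; allowable increase = 7.5 kg.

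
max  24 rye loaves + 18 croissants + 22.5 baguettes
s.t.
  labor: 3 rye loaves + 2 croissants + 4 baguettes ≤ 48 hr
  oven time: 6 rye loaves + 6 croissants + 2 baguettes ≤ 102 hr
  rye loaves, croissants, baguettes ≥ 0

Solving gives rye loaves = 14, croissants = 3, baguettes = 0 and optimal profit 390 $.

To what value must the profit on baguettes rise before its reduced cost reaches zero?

26

Both labor and oven time are binding at x*.
The binding rows give the dual system: 3·y_labor + 6·y_oven time = 24 and 2·y_labor + 6·y_oven time = 18.
→ y_labor = 6 and y_oven time = 1.
baguettes enters the basis when its profit ≥ yᵀa₃ = 6·4 + 1·2 = 26.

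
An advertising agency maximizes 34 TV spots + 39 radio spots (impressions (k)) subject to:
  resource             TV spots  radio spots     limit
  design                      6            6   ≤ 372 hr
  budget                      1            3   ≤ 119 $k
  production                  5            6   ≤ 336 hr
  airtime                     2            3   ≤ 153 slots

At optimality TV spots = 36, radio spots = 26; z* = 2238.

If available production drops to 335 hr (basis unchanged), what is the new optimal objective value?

At the optimum: design uses 372 of 372 (binding); budget uses 114 of 119 (slack = 5); production uses 336 of 336 (binding); airtime uses 150 of 153 (slack = 3).
Slack constraints have shadow price 0 (complementary slackness).
Dual feasibility on the basic columns requires 6·y_design + 5·y_production = 34, 6·y_design + 6·y_production = 39.
→ y_design = 1.5 and y_production = 5.
Δz = y_production·Δb = 5 × (-1) = -5, so new z* = 2238 − 5 = 2233.

2233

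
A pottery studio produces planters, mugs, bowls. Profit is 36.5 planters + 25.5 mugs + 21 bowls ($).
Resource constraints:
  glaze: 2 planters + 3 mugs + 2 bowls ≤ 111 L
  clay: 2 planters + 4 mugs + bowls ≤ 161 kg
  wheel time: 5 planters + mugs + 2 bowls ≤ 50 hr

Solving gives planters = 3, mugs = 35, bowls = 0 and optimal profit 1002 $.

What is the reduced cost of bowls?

-2

Binding: glaze and wheel time. Non-binding: clay (15 unused).
Since clay is not tight, its dual is 0.
From A_Bᵀ y = c: 2·y_glaze + 5·y_wheel time = 36.5; 3·y_glaze + 1·y_wheel time = 25.5.
Solving: y_glaze = 7, y_wheel time = 4.5.
Reduced cost of bowls: c₃ − yᵀa₃ = 21 − (7·2 + 4.5·2) = 21 − 23 = -2.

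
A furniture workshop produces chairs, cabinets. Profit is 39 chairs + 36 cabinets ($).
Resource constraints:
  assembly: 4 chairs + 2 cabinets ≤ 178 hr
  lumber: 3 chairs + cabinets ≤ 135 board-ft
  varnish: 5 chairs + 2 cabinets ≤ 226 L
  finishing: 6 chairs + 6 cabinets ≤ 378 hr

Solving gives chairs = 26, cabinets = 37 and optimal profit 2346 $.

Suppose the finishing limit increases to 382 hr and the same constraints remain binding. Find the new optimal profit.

2368

Check each constraint at x*: assembly 178/178 (tight); lumber 115/135 (slack 20); varnish 204/226 (slack 22); finishing 378/378 (tight).
Slack constraints have shadow price 0 (complementary slackness).
The binding rows give the dual system: 4·y_assembly + 6·y_finishing = 39 and 2·y_assembly + 6·y_finishing = 36.
→ y_assembly = 1.5 and y_finishing = 5.5.
Δz = y_finishing·Δb = 5.5 × (4) = 22, so new z* = 2346 + 22 = 2368.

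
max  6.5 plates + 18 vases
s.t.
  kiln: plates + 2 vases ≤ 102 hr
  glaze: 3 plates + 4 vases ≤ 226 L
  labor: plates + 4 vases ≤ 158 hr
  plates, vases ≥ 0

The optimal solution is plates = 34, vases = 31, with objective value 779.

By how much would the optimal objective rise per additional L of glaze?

1

At the optimum: kiln uses 96 of 102 (slack = 6); glaze uses 226 of 226 (binding); labor uses 158 of 158 (binding).
Slack constraints have shadow price 0 (complementary slackness).
The binding rows give the dual system: 3·y_glaze + 1·y_labor = 6.5 and 4·y_glaze + 4·y_labor = 18.
This yields shadow prices y_glaze = 1, y_labor = 3.5.
Shadow price of glaze = 1.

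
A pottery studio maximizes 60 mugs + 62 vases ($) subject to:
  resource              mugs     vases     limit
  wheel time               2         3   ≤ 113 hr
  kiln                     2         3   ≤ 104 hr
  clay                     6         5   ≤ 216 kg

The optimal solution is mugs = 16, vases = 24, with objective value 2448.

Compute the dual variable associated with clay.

At the optimum: wheel time uses 104 of 113 (slack = 9); kiln uses 104 of 104 (binding); clay uses 216 of 216 (binding).
Slack constraints have shadow price 0 (complementary slackness).
Dual feasibility on the basic columns requires 2·y_kiln + 6·y_clay = 60, 3·y_kiln + 5·y_clay = 62.
→ y_kiln = 9 and y_clay = 7.
Shadow price of clay = 7.

7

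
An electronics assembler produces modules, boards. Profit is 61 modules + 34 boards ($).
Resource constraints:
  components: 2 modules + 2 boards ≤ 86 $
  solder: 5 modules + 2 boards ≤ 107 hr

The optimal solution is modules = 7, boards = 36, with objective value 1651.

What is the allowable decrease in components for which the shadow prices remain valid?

Binding constraints: components, solder. The basis is B = [[2,2],[5,2]] with det -6.
Per unit decrease in components, x* moves by d = (0.3333, -0.8333).
The basis stays optimal until boards reaches 0; allowable decrease = 43.2 $.

43.2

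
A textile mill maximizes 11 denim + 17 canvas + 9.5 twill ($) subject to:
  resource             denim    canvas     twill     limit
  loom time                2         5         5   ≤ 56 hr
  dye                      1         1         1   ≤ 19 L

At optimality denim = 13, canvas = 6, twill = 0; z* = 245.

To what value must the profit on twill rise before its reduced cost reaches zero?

Check each constraint at x*: loom time 56/56 (tight); dye 19/19 (tight).
The binding rows give the dual system: 2·y_loom time + 1·y_dye = 11 and 5·y_loom time + 1·y_dye = 17.
This yields shadow prices y_loom time = 2, y_dye = 7.
twill enters the basis when its profit ≥ yᵀa₃ = 2·5 + 7·1 = 17.

17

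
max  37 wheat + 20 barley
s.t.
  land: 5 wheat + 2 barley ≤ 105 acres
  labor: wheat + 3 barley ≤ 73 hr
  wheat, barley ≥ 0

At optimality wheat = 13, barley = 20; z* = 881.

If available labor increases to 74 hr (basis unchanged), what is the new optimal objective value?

883

At the optimum: land uses 105 of 105 (binding); labor uses 73 of 73 (binding).
The binding rows give the dual system: 5·y_land + 1·y_labor = 37 and 2·y_land + 3·y_labor = 20.
→ y_land = 7 and y_labor = 2.
Δz = y_labor·Δb = 2 × (1) = 2, so new z* = 881 + 2 = 883.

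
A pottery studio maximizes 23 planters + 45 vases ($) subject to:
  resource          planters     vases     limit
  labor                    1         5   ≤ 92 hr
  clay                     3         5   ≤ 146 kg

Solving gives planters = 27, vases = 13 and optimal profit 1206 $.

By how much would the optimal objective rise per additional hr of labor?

2

Check each constraint at x*: labor 92/92 (tight); clay 146/146 (tight).
From A_Bᵀ y = c: 1·y_labor + 3·y_clay = 23; 5·y_labor + 5·y_clay = 45.
Solving: y_labor = 2, y_clay = 7.
Shadow price of labor = 2.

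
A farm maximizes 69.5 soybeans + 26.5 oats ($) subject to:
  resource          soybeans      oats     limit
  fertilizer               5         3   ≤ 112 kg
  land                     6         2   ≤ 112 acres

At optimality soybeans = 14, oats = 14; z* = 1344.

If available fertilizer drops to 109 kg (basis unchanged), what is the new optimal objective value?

1336.5

At the optimum: fertilizer uses 112 of 112 (binding); land uses 112 of 112 (binding).
The binding rows give the dual system: 5·y_fertilizer + 6·y_land = 69.5 and 3·y_fertilizer + 2·y_land = 26.5.
Solving: y_fertilizer = 2.5, y_land = 9.5.
Δz = y_fertilizer·Δb = 2.5 × (-3) = -7.5, so new z* = 1344 − 7.5 = 1336.5.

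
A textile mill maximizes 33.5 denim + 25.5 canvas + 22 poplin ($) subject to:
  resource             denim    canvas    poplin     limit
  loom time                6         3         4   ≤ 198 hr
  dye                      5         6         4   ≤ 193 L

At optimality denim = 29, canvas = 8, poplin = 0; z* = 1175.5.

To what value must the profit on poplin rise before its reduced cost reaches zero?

Check each constraint at x*: loom time 198/198 (tight); dye 193/193 (tight).
The binding rows give the dual system: 6·y_loom time + 5·y_dye = 33.5 and 3·y_loom time + 6·y_dye = 25.5.
This yields shadow prices y_loom time = 3.5, y_dye = 2.5.
poplin enters the basis when its profit ≥ yᵀa₃ = 3.5·4 + 2.5·4 = 24.

24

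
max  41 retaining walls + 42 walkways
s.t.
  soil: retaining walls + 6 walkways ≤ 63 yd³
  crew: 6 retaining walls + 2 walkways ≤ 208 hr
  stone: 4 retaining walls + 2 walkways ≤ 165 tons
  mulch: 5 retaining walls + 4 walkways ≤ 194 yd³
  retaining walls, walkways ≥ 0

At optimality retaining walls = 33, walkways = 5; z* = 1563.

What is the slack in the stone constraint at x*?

stone used = 4·33 + 2·5 = 142; slack = 165 − 142 = 23.

23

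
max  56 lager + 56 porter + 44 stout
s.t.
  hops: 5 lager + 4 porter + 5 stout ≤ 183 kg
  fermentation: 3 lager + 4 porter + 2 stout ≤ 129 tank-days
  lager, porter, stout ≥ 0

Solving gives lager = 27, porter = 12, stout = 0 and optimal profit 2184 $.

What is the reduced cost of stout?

-5

At the optimum: hops uses 183 of 183 (binding); fermentation uses 129 of 129 (binding).
Dual feasibility on the basic columns requires 5·y_hops + 3·y_fermentation = 56, 4·y_hops + 4·y_fermentation = 56.
This yields shadow prices y_hops = 7, y_fermentation = 7.
Reduced cost of stout: c₃ − yᵀa₃ = 44 − (7·5 + 7·2) = 44 − 49 = -5.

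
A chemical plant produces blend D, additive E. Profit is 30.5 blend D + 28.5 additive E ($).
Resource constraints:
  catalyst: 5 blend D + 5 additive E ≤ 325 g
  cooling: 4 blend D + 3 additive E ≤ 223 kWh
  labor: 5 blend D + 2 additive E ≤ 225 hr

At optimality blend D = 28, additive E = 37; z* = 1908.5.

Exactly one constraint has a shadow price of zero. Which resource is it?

catalyst: 325/325 (binding)
cooling: 223/223 (binding)
labor: 214/225 (slack 11)
By complementary slackness, a constraint with positive slack has shadow price 0 → labor.

labor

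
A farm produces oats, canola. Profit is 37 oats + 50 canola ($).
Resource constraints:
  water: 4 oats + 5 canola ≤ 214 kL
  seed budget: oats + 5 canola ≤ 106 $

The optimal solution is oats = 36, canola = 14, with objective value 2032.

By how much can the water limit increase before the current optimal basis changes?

Binding constraints: water, seed budget. The basis is B = [[4,5],[1,5]] with det 15.
Per unit increase in water, x* moves by d = (0.3333, -0.0667).
The basis stays optimal until canola reaches 0; allowable increase = 210 kL.

210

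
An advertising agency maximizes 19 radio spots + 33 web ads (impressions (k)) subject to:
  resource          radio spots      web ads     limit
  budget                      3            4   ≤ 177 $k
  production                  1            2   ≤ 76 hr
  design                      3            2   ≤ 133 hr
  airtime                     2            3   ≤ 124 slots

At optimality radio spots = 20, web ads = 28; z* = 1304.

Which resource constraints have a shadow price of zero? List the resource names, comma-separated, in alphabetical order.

budget, design

budget: 172/177 (slack 5)
production: 76/76 (binding)
design: 116/133 (slack 17)
airtime: 124/124 (binding)
By complementary slackness, a constraint with positive slack has shadow price 0 → budget, design.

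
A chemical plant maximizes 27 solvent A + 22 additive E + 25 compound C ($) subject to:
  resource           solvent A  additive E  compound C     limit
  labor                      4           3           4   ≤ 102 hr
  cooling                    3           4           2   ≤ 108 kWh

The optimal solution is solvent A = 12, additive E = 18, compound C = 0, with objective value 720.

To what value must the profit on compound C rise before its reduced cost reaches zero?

Both labor and cooling are binding at x*.
Dual feasibility on the basic columns requires 4·y_labor + 3·y_cooling = 27, 3·y_labor + 4·y_cooling = 22.
This yields shadow prices y_labor = 6, y_cooling = 1.
compound C enters the basis when its profit ≥ yᵀa₃ = 6·4 + 1·2 = 26.

26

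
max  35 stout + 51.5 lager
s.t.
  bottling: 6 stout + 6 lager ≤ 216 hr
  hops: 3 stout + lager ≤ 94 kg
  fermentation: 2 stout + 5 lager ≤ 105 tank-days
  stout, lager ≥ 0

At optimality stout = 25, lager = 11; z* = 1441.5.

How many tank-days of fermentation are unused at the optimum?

fermentation used = 2·25 + 5·11 = 105; slack = 105 − 105 = 0.

0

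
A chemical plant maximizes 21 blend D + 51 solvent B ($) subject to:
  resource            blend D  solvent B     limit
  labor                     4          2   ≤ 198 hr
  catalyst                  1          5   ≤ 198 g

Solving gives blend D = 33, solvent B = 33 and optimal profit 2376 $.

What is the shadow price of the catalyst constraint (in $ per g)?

At the optimum: labor uses 198 of 198 (binding); catalyst uses 198 of 198 (binding).
Dual feasibility on the basic columns requires 4·y_labor + 1·y_catalyst = 21, 2·y_labor + 5·y_catalyst = 51.
Solving: y_labor = 3, y_catalyst = 9.
Shadow price of catalyst = 9.

9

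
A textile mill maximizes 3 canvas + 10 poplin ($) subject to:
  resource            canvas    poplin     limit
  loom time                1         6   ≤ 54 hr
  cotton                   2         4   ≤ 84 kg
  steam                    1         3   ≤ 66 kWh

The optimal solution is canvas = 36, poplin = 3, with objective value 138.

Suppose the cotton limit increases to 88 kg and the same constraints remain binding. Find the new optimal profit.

142

Binding: loom time and cotton. Non-binding: steam (21 unused).
By complementary slackness, y = 0 for the non-binding constraint.
The binding rows give the dual system: 1·y_loom time + 2·y_cotton = 3 and 6·y_loom time + 4·y_cotton = 10.
→ y_loom time = 1 and y_cotton = 1.
Δz = y_cotton·Δb = 1 × (4) = 4, so new z* = 138 + 4 = 142.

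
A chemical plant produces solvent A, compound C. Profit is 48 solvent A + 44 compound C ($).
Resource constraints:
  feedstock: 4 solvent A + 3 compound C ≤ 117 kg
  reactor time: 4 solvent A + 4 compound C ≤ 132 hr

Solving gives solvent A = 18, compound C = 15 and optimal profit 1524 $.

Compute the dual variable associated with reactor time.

Both feedstock and reactor time are binding at x*.
Dual feasibility on the basic columns requires 4·y_feedstock + 4·y_reactor time = 48, 3·y_feedstock + 4·y_reactor time = 44.
This yields shadow prices y_feedstock = 4, y_reactor time = 8.
Shadow price of reactor time = 8.

8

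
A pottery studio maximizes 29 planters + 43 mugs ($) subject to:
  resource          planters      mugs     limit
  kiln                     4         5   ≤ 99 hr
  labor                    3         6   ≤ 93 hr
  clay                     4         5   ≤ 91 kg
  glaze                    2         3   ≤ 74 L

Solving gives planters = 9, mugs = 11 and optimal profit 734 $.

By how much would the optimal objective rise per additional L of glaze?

Check each constraint at x*: kiln 91/99 (slack 8); labor 93/93 (tight); clay 91/91 (tight); glaze 51/74 (slack 23).
Slack constraints have shadow price 0 (complementary slackness).
From A_Bᵀ y = c: 3·y_labor + 4·y_clay = 29; 6·y_labor + 5·y_clay = 43.
Solving: y_labor = 3, y_clay = 5.
Shadow price of glaze = 0.

0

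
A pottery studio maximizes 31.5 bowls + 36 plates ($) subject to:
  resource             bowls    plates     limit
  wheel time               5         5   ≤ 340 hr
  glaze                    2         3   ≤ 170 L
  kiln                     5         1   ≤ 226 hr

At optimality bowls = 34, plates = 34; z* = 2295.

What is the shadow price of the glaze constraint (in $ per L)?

Binding: wheel time and glaze. Non-binding: kiln (22 unused).
Slack constraints have shadow price 0 (complementary slackness).
From A_Bᵀ y = c: 5·y_wheel time + 2·y_glaze = 31.5; 5·y_wheel time + 3·y_glaze = 36.
→ y_wheel time = 4.5 and y_glaze = 4.5.
Shadow price of glaze = 4.5.

4.5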